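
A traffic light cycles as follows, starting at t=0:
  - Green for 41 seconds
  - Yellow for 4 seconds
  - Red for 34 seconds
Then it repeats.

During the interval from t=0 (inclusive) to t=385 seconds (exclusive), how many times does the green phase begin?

Cycle = 41+4+34 = 79s
green phase starts at t = k*79 + 0 for k=0,1,2,...
Need k*79+0 < 385 → k < 4.873
k ∈ {0, ..., 4} → 5 starts

Answer: 5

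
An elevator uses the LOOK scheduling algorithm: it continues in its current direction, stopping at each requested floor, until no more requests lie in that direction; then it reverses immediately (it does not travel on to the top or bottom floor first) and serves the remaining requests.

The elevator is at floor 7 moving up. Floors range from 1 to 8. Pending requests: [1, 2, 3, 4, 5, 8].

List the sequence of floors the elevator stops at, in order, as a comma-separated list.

Answer: 8, 5, 4, 3, 2, 1

Derivation:
Current: 7, moving UP
Serve above first (ascending): [8]
Then reverse, serve below (descending): [5, 4, 3, 2, 1]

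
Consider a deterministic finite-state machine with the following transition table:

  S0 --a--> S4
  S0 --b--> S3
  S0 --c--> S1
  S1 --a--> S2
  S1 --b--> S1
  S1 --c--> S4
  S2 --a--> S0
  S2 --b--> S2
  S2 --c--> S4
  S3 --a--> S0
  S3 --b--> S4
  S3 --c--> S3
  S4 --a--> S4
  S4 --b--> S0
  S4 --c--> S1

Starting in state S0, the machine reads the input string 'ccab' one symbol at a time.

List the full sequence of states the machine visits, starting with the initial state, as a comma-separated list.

Start: S0
  read 'c': S0 --c--> S1
  read 'c': S1 --c--> S4
  read 'a': S4 --a--> S4
  read 'b': S4 --b--> S0

Answer: S0, S1, S4, S4, S0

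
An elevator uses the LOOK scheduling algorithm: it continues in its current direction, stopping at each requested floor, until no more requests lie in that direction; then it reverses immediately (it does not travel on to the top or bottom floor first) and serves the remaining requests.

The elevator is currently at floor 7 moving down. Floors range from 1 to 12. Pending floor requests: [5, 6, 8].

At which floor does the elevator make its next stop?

Answer: 6

Derivation:
Current floor: 7, direction: down
Requests above: [8]
Requests below: [5, 6]
Moving down and requests lie below → nearest below is max([5, 6]) = 6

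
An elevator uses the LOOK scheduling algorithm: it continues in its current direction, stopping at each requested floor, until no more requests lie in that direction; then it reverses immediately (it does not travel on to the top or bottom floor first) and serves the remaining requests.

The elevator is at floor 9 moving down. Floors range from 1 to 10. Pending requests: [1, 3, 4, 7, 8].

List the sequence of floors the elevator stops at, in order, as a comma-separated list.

Current: 9, moving DOWN
Serve below first (descending): [8, 7, 4, 3, 1]
Then reverse, serve above (ascending): []

Answer: 8, 7, 4, 3, 1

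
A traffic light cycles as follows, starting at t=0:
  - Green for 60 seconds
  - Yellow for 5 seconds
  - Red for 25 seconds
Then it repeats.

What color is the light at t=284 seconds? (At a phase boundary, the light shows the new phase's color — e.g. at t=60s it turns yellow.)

Answer: green

Derivation:
Cycle length = 60 + 5 + 25 = 90s
t = 284, phase_t = 284 mod 90 = 14
14 < 60 (green end) → GREEN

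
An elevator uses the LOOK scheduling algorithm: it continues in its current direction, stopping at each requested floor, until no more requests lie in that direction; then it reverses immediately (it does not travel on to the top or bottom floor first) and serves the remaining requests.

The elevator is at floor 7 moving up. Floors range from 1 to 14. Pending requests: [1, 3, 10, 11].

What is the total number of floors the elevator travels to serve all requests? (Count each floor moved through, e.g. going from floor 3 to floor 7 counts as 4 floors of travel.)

Answer: 14

Derivation:
Start at floor 7 moving up, LOOK stop order: [10, 11, 3, 1]
  7 → 10: |10-7| = 3, total = 3
  10 → 11: |11-10| = 1, total = 4
  11 → 3: |3-11| = 8, total = 12
  3 → 1: |1-3| = 2, total = 14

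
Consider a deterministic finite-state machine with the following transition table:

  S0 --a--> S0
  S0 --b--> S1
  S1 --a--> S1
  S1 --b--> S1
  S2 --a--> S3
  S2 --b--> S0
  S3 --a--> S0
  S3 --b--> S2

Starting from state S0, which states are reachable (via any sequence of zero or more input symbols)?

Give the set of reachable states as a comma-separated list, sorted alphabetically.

BFS from S0:
  visit S0: S0--a-->S0 (seen), S0--b-->S1 (new)
  visit S1: S1--a-->S1 (seen), S1--b-->S1 (seen)

Answer: S0, S1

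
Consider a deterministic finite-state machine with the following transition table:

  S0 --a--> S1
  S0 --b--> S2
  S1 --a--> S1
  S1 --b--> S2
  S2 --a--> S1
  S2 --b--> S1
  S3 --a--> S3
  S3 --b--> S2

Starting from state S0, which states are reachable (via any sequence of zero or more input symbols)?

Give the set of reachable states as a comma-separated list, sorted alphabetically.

BFS from S0:
  visit S0: S0--a-->S1 (new), S0--b-->S2 (new)
  visit S1: S1--a-->S1 (seen), S1--b-->S2 (seen)
  visit S2: S2--a-->S1 (seen), S2--b-->S1 (seen)

Answer: S0, S1, S2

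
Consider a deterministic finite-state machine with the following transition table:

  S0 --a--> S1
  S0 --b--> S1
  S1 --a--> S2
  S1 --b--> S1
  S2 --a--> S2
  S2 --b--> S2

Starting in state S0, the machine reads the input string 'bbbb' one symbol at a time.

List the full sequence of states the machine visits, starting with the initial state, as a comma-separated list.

Start: S0
  read 'b': S0 --b--> S1
  read 'b': S1 --b--> S1
  read 'b': S1 --b--> S1
  read 'b': S1 --b--> S1

Answer: S0, S1, S1, S1, S1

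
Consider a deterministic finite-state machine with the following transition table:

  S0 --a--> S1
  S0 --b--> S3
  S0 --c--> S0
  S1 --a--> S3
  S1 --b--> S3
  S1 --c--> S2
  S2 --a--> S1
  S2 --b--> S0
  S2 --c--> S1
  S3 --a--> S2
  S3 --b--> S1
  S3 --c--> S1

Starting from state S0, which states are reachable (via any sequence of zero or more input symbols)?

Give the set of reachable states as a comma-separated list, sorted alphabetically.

BFS from S0:
  visit S0: S0--a-->S1 (new), S0--b-->S3 (new), S0--c-->S0 (seen)
  visit S1: S1--a-->S3 (seen), S1--b-->S3 (seen), S1--c-->S2 (new)
  visit S3: S3--a-->S2 (seen), S3--b-->S1 (seen), S3--c-->S1 (seen)
  visit S2: S2--a-->S1 (seen), S2--b-->S0 (seen), S2--c-->S1 (seen)

Answer: S0, S1, S2, S3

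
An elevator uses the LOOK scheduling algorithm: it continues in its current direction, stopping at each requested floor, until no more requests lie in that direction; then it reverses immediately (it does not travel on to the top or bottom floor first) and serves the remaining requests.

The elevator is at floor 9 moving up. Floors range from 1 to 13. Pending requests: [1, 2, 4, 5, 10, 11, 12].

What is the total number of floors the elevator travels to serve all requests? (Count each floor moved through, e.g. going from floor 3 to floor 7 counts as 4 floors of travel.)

Start at floor 9 moving up, LOOK stop order: [10, 11, 12, 5, 4, 2, 1]
  9 → 10: |10-9| = 1, total = 1
  10 → 11: |11-10| = 1, total = 2
  11 → 12: |12-11| = 1, total = 3
  12 → 5: |5-12| = 7, total = 10
  5 → 4: |4-5| = 1, total = 11
  4 → 2: |2-4| = 2, total = 13
  2 → 1: |1-2| = 1, total = 14

Answer: 14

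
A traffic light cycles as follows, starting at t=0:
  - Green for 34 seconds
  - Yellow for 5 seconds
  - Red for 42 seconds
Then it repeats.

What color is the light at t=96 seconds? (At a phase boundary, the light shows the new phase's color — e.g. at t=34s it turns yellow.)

Answer: green

Derivation:
Cycle length = 34 + 5 + 42 = 81s
t = 96, phase_t = 96 mod 81 = 15
15 < 34 (green end) → GREEN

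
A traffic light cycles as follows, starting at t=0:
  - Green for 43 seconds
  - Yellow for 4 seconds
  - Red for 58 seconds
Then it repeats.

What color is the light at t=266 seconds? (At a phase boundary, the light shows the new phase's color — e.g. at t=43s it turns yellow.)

Cycle length = 43 + 4 + 58 = 105s
t = 266, phase_t = 266 mod 105 = 56
56 >= 47 → RED

Answer: red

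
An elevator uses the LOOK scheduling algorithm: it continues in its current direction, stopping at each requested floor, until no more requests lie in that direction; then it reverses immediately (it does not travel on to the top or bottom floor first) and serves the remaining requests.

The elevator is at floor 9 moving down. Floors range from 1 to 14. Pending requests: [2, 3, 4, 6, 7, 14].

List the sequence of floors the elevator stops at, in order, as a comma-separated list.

Answer: 7, 6, 4, 3, 2, 14

Derivation:
Current: 9, moving DOWN
Serve below first (descending): [7, 6, 4, 3, 2]
Then reverse, serve above (ascending): [14]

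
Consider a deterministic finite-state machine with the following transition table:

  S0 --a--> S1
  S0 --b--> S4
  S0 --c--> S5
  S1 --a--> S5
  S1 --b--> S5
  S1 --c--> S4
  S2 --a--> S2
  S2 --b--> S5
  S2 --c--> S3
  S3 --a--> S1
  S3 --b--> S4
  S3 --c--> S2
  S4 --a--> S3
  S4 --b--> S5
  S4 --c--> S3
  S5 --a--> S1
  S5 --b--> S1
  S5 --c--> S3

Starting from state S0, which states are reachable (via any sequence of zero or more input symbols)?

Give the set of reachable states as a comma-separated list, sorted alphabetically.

Answer: S0, S1, S2, S3, S4, S5

Derivation:
BFS from S0:
  visit S0: S0--a-->S1 (new), S0--b-->S4 (new), S0--c-->S5 (new)
  visit S1: S1--a-->S5 (seen), S1--b-->S5 (seen), S1--c-->S4 (seen)
  visit S4: S4--a-->S3 (new), S4--b-->S5 (seen), S4--c-->S3 (seen)
  visit S5: S5--a-->S1 (seen), S5--b-->S1 (seen), S5--c-->S3 (seen)
  visit S3: S3--a-->S1 (seen), S3--b-->S4 (seen), S3--c-->S2 (new)
  visit S2: S2--a-->S2 (seen), S2--b-->S5 (seen), S2--c-->S3 (seen)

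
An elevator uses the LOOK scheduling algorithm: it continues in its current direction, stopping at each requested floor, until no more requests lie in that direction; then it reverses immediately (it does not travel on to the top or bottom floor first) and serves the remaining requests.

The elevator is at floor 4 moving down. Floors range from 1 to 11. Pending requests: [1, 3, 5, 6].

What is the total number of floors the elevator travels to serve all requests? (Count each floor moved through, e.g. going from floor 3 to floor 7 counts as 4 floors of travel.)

Start at floor 4 moving down, LOOK stop order: [3, 1, 5, 6]
  4 → 3: |3-4| = 1, total = 1
  3 → 1: |1-3| = 2, total = 3
  1 → 5: |5-1| = 4, total = 7
  5 → 6: |6-5| = 1, total = 8

Answer: 8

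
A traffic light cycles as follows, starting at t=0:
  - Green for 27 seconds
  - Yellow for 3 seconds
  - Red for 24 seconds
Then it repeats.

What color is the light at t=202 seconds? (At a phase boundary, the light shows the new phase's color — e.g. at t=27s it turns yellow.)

Answer: red

Derivation:
Cycle length = 27 + 3 + 24 = 54s
t = 202, phase_t = 202 mod 54 = 40
40 >= 30 → RED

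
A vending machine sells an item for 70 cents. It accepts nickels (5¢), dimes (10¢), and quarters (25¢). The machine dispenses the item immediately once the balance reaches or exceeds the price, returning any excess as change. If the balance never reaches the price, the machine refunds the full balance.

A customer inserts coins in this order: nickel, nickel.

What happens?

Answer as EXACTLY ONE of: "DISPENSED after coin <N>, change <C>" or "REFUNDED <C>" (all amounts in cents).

Price: 70¢
Coin 1 (nickel, 5¢): balance = 5¢
Coin 2 (nickel, 5¢): balance = 10¢
All coins inserted, balance 10¢ < price 70¢ → REFUND 10¢

Answer: REFUNDED 10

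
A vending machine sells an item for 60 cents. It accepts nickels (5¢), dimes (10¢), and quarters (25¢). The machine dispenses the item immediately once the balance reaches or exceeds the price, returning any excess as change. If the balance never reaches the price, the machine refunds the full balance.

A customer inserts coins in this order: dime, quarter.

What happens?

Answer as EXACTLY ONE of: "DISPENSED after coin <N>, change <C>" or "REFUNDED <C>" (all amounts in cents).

Price: 60¢
Coin 1 (dime, 10¢): balance = 10¢
Coin 2 (quarter, 25¢): balance = 35¢
All coins inserted, balance 35¢ < price 60¢ → REFUND 35¢

Answer: REFUNDED 35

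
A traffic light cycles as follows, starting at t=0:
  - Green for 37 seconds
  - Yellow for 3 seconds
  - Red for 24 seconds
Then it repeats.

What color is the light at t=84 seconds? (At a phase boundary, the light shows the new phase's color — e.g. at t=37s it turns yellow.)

Cycle length = 37 + 3 + 24 = 64s
t = 84, phase_t = 84 mod 64 = 20
20 < 37 (green end) → GREEN

Answer: green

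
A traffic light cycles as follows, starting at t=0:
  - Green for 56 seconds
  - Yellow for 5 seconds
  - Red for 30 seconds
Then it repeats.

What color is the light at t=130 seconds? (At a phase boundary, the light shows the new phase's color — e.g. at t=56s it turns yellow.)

Answer: green

Derivation:
Cycle length = 56 + 5 + 30 = 91s
t = 130, phase_t = 130 mod 91 = 39
39 < 56 (green end) → GREEN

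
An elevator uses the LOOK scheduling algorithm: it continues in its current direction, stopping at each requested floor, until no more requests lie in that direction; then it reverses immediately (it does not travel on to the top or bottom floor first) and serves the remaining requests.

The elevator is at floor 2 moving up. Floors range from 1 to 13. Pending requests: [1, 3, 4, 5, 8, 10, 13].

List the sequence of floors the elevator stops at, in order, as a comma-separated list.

Answer: 3, 4, 5, 8, 10, 13, 1

Derivation:
Current: 2, moving UP
Serve above first (ascending): [3, 4, 5, 8, 10, 13]
Then reverse, serve below (descending): [1]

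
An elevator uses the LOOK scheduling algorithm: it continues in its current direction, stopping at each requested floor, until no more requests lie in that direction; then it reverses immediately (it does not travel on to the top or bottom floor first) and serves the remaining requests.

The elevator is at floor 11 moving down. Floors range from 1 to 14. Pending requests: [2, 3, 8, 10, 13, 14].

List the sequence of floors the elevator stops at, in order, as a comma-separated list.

Current: 11, moving DOWN
Serve below first (descending): [10, 8, 3, 2]
Then reverse, serve above (ascending): [13, 14]

Answer: 10, 8, 3, 2, 13, 14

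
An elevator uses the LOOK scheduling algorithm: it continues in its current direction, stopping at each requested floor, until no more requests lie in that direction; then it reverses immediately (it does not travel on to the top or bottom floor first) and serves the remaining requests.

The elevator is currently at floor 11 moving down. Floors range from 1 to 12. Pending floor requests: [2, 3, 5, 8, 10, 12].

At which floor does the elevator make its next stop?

Current floor: 11, direction: down
Requests above: [12]
Requests below: [2, 3, 5, 8, 10]
Moving down and requests lie below → nearest below is max([2, 3, 5, 8, 10]) = 10

Answer: 10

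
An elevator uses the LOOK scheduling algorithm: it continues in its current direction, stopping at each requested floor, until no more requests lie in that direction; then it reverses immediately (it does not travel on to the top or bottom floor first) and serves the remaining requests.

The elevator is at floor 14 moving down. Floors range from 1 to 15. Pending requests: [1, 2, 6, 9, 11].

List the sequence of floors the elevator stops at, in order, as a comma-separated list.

Answer: 11, 9, 6, 2, 1

Derivation:
Current: 14, moving DOWN
Serve below first (descending): [11, 9, 6, 2, 1]
Then reverse, serve above (ascending): []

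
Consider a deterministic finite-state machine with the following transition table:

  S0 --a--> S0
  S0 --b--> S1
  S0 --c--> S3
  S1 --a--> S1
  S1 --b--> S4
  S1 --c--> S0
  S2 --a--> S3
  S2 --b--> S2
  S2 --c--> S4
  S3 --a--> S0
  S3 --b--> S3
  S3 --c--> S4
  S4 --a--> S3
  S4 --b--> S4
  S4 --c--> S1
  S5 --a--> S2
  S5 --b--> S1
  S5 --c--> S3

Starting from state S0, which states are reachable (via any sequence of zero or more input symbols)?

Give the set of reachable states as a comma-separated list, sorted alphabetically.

Answer: S0, S1, S3, S4

Derivation:
BFS from S0:
  visit S0: S0--a-->S0 (seen), S0--b-->S1 (new), S0--c-->S3 (new)
  visit S1: S1--a-->S1 (seen), S1--b-->S4 (new), S1--c-->S0 (seen)
  visit S3: S3--a-->S0 (seen), S3--b-->S3 (seen), S3--c-->S4 (seen)
  visit S4: S4--a-->S3 (seen), S4--b-->S4 (seen), S4--c-->S1 (seen)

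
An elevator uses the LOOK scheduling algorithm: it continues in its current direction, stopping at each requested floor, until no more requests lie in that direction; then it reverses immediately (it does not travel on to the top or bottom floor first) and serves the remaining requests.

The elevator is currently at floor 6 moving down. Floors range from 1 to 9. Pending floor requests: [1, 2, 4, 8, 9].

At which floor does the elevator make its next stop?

Answer: 4

Derivation:
Current floor: 6, direction: down
Requests above: [8, 9]
Requests below: [1, 2, 4]
Moving down and requests lie below → nearest below is max([1, 2, 4]) = 4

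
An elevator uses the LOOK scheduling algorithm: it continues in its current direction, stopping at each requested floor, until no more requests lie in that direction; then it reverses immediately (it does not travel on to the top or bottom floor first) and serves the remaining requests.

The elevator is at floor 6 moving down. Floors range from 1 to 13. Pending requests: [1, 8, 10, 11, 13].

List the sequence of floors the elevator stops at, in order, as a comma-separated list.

Answer: 1, 8, 10, 11, 13

Derivation:
Current: 6, moving DOWN
Serve below first (descending): [1]
Then reverse, serve above (ascending): [8, 10, 11, 13]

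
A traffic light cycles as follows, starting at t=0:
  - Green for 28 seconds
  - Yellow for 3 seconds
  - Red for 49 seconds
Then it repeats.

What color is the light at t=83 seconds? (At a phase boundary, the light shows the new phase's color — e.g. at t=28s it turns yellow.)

Cycle length = 28 + 3 + 49 = 80s
t = 83, phase_t = 83 mod 80 = 3
3 < 28 (green end) → GREEN

Answer: green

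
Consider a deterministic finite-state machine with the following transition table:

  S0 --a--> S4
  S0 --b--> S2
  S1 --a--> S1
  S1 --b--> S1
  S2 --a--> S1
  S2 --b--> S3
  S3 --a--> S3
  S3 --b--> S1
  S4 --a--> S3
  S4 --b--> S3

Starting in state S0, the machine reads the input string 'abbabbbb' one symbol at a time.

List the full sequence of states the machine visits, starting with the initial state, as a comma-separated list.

Start: S0
  read 'a': S0 --a--> S4
  read 'b': S4 --b--> S3
  read 'b': S3 --b--> S1
  read 'a': S1 --a--> S1
  read 'b': S1 --b--> S1
  read 'b': S1 --b--> S1
  read 'b': S1 --b--> S1
  read 'b': S1 --b--> S1

Answer: S0, S4, S3, S1, S1, S1, S1, S1, S1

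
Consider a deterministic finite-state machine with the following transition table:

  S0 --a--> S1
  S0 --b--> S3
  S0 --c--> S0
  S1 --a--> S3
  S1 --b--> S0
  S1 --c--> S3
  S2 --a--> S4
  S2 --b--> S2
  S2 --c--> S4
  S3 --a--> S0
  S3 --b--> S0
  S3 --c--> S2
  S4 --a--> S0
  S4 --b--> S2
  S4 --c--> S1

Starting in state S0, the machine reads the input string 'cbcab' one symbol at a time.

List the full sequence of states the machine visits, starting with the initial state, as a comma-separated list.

Start: S0
  read 'c': S0 --c--> S0
  read 'b': S0 --b--> S3
  read 'c': S3 --c--> S2
  read 'a': S2 --a--> S4
  read 'b': S4 --b--> S2

Answer: S0, S0, S3, S2, S4, S2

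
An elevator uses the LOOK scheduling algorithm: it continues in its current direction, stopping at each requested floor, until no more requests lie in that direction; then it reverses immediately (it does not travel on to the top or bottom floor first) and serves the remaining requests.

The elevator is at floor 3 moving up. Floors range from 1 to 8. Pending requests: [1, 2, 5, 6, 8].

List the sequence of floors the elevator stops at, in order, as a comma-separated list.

Answer: 5, 6, 8, 2, 1

Derivation:
Current: 3, moving UP
Serve above first (ascending): [5, 6, 8]
Then reverse, serve below (descending): [2, 1]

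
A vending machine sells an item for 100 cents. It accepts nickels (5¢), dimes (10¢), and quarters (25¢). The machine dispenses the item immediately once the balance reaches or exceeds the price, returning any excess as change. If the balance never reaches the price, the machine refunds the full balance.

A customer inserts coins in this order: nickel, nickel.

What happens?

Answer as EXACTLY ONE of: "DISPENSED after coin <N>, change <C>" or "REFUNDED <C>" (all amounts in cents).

Price: 100¢
Coin 1 (nickel, 5¢): balance = 5¢
Coin 2 (nickel, 5¢): balance = 10¢
All coins inserted, balance 10¢ < price 100¢ → REFUND 10¢

Answer: REFUNDED 10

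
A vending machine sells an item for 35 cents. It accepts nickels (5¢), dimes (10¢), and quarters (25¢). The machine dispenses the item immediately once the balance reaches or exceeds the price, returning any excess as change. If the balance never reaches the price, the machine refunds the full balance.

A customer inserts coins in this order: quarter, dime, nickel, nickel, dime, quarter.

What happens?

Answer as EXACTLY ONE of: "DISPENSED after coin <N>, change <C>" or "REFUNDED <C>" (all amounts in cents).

Answer: DISPENSED after coin 2, change 0

Derivation:
Price: 35¢
Coin 1 (quarter, 25¢): balance = 25¢
Coin 2 (dime, 10¢): balance = 35¢
  → balance >= price → DISPENSE, change = 35 - 35 = 0¢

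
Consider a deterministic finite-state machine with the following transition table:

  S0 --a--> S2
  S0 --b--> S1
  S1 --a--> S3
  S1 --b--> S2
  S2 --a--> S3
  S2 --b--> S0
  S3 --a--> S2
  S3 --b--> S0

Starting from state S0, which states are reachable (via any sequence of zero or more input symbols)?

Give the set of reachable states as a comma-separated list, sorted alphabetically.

Answer: S0, S1, S2, S3

Derivation:
BFS from S0:
  visit S0: S0--a-->S2 (new), S0--b-->S1 (new)
  visit S2: S2--a-->S3 (new), S2--b-->S0 (seen)
  visit S1: S1--a-->S3 (seen), S1--b-->S2 (seen)
  visit S3: S3--a-->S2 (seen), S3--b-->S0 (seen)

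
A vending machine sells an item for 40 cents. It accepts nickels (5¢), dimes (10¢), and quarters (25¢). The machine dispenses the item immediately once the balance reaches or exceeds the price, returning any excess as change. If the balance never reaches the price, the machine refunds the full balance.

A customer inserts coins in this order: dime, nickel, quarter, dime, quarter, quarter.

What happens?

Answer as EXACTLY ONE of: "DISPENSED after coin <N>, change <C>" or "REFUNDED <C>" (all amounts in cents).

Answer: DISPENSED after coin 3, change 0

Derivation:
Price: 40¢
Coin 1 (dime, 10¢): balance = 10¢
Coin 2 (nickel, 5¢): balance = 15¢
Coin 3 (quarter, 25¢): balance = 40¢
  → balance >= price → DISPENSE, change = 40 - 40 = 0¢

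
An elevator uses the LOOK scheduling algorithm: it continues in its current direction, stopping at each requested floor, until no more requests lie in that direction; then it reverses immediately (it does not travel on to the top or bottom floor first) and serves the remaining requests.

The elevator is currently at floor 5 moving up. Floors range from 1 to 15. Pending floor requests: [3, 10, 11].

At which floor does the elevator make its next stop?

Answer: 10

Derivation:
Current floor: 5, direction: up
Requests above: [10, 11]
Requests below: [3]
Moving up and requests lie above → nearest above is min([10, 11]) = 10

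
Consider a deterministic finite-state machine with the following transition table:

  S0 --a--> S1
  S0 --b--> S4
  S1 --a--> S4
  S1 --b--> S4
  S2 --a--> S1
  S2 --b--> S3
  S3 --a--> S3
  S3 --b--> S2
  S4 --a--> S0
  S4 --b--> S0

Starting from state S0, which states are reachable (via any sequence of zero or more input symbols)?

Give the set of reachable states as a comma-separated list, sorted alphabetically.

BFS from S0:
  visit S0: S0--a-->S1 (new), S0--b-->S4 (new)
  visit S1: S1--a-->S4 (seen), S1--b-->S4 (seen)
  visit S4: S4--a-->S0 (seen), S4--b-->S0 (seen)

Answer: S0, S1, S4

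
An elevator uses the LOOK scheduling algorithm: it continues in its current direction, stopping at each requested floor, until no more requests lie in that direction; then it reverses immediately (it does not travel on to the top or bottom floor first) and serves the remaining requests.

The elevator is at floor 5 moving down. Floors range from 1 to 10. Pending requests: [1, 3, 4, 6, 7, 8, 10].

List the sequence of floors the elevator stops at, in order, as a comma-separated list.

Current: 5, moving DOWN
Serve below first (descending): [4, 3, 1]
Then reverse, serve above (ascending): [6, 7, 8, 10]

Answer: 4, 3, 1, 6, 7, 8, 10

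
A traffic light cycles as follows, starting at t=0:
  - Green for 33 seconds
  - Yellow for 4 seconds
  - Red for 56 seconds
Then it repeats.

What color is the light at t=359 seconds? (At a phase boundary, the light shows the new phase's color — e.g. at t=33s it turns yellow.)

Cycle length = 33 + 4 + 56 = 93s
t = 359, phase_t = 359 mod 93 = 80
80 >= 37 → RED

Answer: red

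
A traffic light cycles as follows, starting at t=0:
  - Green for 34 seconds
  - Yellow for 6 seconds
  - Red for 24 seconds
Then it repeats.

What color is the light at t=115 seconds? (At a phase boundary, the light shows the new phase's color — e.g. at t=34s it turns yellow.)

Cycle length = 34 + 6 + 24 = 64s
t = 115, phase_t = 115 mod 64 = 51
51 >= 40 → RED

Answer: red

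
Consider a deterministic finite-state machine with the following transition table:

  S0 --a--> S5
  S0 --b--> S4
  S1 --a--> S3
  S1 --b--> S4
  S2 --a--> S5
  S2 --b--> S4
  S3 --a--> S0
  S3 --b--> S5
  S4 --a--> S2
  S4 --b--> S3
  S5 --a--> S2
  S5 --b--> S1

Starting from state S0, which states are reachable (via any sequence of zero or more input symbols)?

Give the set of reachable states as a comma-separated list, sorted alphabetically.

Answer: S0, S1, S2, S3, S4, S5

Derivation:
BFS from S0:
  visit S0: S0--a-->S5 (new), S0--b-->S4 (new)
  visit S5: S5--a-->S2 (new), S5--b-->S1 (new)
  visit S4: S4--a-->S2 (seen), S4--b-->S3 (new)
  visit S2: S2--a-->S5 (seen), S2--b-->S4 (seen)
  visit S1: S1--a-->S3 (seen), S1--b-->S4 (seen)
  visit S3: S3--a-->S0 (seen), S3--b-->S5 (seen)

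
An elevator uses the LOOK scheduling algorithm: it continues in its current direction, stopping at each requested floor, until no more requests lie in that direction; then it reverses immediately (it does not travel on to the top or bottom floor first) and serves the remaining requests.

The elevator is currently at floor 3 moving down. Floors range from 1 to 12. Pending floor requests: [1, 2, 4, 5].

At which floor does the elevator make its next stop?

Current floor: 3, direction: down
Requests above: [4, 5]
Requests below: [1, 2]
Moving down and requests lie below → nearest below is max([1, 2]) = 2

Answer: 2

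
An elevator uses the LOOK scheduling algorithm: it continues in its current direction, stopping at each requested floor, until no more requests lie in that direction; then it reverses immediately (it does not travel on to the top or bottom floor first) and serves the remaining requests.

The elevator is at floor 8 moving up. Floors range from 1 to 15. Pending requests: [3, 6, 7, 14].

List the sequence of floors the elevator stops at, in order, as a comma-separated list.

Current: 8, moving UP
Serve above first (ascending): [14]
Then reverse, serve below (descending): [7, 6, 3]

Answer: 14, 7, 6, 3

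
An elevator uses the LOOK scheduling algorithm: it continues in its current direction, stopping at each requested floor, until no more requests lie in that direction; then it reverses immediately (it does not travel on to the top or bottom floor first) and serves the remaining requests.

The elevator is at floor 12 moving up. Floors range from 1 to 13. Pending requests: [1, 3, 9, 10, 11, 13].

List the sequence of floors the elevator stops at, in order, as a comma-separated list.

Answer: 13, 11, 10, 9, 3, 1

Derivation:
Current: 12, moving UP
Serve above first (ascending): [13]
Then reverse, serve below (descending): [11, 10, 9, 3, 1]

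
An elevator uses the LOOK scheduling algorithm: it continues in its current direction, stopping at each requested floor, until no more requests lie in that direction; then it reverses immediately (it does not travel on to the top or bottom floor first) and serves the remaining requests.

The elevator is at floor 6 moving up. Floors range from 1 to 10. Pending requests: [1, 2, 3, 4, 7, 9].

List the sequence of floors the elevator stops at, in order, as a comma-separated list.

Answer: 7, 9, 4, 3, 2, 1

Derivation:
Current: 6, moving UP
Serve above first (ascending): [7, 9]
Then reverse, serve below (descending): [4, 3, 2, 1]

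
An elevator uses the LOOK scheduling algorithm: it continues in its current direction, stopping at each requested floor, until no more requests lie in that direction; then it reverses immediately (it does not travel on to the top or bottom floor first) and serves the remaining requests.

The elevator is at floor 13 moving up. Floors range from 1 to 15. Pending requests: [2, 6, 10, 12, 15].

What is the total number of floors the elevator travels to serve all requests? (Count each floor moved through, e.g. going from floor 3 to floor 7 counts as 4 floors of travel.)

Answer: 15

Derivation:
Start at floor 13 moving up, LOOK stop order: [15, 12, 10, 6, 2]
  13 → 15: |15-13| = 2, total = 2
  15 → 12: |12-15| = 3, total = 5
  12 → 10: |10-12| = 2, total = 7
  10 → 6: |6-10| = 4, total = 11
  6 → 2: |2-6| = 4, total = 15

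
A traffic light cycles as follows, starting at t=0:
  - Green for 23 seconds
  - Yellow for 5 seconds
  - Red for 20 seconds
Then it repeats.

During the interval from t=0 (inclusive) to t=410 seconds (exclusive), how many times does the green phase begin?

Answer: 9

Derivation:
Cycle = 23+5+20 = 48s
green phase starts at t = k*48 + 0 for k=0,1,2,...
Need k*48+0 < 410 → k < 8.542
k ∈ {0, ..., 8} → 9 starts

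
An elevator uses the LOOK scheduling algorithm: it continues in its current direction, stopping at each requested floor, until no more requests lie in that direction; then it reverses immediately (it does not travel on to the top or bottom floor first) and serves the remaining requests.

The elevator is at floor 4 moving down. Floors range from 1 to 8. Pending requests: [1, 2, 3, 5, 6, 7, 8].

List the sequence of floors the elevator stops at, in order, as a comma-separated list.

Answer: 3, 2, 1, 5, 6, 7, 8

Derivation:
Current: 4, moving DOWN
Serve below first (descending): [3, 2, 1]
Then reverse, serve above (ascending): [5, 6, 7, 8]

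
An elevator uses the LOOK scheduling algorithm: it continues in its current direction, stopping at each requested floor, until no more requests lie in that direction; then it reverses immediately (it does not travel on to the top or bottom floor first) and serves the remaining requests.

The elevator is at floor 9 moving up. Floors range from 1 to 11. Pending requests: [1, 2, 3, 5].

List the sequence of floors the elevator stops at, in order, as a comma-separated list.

Current: 9, moving UP
Serve above first (ascending): []
Then reverse, serve below (descending): [5, 3, 2, 1]

Answer: 5, 3, 2, 1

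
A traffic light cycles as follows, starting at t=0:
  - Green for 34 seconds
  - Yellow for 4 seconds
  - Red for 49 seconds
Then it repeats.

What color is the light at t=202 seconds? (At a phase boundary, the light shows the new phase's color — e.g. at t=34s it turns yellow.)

Answer: green

Derivation:
Cycle length = 34 + 4 + 49 = 87s
t = 202, phase_t = 202 mod 87 = 28
28 < 34 (green end) → GREEN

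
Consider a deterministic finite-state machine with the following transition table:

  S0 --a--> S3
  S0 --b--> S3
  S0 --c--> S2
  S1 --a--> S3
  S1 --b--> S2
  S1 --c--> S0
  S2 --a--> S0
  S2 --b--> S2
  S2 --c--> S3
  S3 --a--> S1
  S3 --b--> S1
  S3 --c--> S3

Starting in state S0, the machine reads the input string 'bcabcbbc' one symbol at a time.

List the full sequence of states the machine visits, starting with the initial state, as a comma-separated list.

Start: S0
  read 'b': S0 --b--> S3
  read 'c': S3 --c--> S3
  read 'a': S3 --a--> S1
  read 'b': S1 --b--> S2
  read 'c': S2 --c--> S3
  read 'b': S3 --b--> S1
  read 'b': S1 --b--> S2
  read 'c': S2 --c--> S3

Answer: S0, S3, S3, S1, S2, S3, S1, S2, S3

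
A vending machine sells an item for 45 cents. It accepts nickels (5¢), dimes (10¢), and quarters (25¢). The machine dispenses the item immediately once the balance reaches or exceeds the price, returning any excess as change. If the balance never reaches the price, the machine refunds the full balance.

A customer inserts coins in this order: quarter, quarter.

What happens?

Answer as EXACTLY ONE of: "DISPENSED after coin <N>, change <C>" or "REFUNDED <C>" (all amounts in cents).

Answer: DISPENSED after coin 2, change 5

Derivation:
Price: 45¢
Coin 1 (quarter, 25¢): balance = 25¢
Coin 2 (quarter, 25¢): balance = 50¢
  → balance >= price → DISPENSE, change = 50 - 45 = 5¢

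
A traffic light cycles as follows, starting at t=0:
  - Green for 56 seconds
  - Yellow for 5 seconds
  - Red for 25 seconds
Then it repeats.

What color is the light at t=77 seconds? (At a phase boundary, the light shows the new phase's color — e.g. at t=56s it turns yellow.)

Cycle length = 56 + 5 + 25 = 86s
t = 77, phase_t = 77 mod 86 = 77
77 >= 61 → RED

Answer: red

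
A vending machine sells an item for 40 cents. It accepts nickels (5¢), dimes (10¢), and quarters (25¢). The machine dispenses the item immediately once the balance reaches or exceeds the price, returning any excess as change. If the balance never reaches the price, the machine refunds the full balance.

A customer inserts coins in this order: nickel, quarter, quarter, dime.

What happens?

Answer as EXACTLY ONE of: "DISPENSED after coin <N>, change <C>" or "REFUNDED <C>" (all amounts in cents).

Price: 40¢
Coin 1 (nickel, 5¢): balance = 5¢
Coin 2 (quarter, 25¢): balance = 30¢
Coin 3 (quarter, 25¢): balance = 55¢
  → balance >= price → DISPENSE, change = 55 - 40 = 15¢

Answer: DISPENSED after coin 3, change 15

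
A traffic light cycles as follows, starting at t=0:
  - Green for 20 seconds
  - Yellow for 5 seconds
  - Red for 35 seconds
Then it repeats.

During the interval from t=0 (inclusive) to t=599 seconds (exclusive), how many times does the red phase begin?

Cycle = 20+5+35 = 60s
red phase starts at t = k*60 + 25 for k=0,1,2,...
Need k*60+25 < 599 → k < 9.567
k ∈ {0, ..., 9} → 10 starts

Answer: 10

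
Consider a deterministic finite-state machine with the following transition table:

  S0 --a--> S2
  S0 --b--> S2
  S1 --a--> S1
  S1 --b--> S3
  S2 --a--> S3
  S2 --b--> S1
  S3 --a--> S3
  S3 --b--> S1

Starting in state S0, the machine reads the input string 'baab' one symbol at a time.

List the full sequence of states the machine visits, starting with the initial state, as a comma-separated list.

Start: S0
  read 'b': S0 --b--> S2
  read 'a': S2 --a--> S3
  read 'a': S3 --a--> S3
  read 'b': S3 --b--> S1

Answer: S0, S2, S3, S3, S1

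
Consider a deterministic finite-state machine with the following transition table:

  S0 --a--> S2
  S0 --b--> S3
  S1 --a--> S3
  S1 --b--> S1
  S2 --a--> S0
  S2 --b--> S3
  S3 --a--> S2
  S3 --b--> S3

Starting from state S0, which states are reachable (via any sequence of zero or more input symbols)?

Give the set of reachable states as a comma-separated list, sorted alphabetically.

BFS from S0:
  visit S0: S0--a-->S2 (new), S0--b-->S3 (new)
  visit S2: S2--a-->S0 (seen), S2--b-->S3 (seen)
  visit S3: S3--a-->S2 (seen), S3--b-->S3 (seen)

Answer: S0, S2, S3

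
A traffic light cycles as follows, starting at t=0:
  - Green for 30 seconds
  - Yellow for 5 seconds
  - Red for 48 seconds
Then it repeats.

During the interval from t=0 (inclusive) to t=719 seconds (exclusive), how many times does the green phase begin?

Cycle = 30+5+48 = 83s
green phase starts at t = k*83 + 0 for k=0,1,2,...
Need k*83+0 < 719 → k < 8.663
k ∈ {0, ..., 8} → 9 starts

Answer: 9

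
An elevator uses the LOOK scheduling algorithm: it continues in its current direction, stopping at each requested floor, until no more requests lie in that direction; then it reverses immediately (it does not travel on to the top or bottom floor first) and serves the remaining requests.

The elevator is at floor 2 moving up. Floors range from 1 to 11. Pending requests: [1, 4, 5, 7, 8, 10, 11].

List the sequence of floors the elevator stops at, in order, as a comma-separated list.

Current: 2, moving UP
Serve above first (ascending): [4, 5, 7, 8, 10, 11]
Then reverse, serve below (descending): [1]

Answer: 4, 5, 7, 8, 10, 11, 1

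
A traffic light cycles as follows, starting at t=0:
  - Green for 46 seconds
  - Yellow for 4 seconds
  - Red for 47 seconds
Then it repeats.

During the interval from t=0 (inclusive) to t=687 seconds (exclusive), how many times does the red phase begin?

Answer: 7

Derivation:
Cycle = 46+4+47 = 97s
red phase starts at t = k*97 + 50 for k=0,1,2,...
Need k*97+50 < 687 → k < 6.567
k ∈ {0, ..., 6} → 7 starts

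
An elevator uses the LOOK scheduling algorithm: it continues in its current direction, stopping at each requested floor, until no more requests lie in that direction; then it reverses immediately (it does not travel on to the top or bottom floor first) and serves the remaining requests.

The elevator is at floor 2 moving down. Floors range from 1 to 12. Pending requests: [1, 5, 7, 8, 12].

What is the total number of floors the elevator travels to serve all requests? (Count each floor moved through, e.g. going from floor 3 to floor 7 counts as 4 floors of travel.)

Start at floor 2 moving down, LOOK stop order: [1, 5, 7, 8, 12]
  2 → 1: |1-2| = 1, total = 1
  1 → 5: |5-1| = 4, total = 5
  5 → 7: |7-5| = 2, total = 7
  7 → 8: |8-7| = 1, total = 8
  8 → 12: |12-8| = 4, total = 12

Answer: 12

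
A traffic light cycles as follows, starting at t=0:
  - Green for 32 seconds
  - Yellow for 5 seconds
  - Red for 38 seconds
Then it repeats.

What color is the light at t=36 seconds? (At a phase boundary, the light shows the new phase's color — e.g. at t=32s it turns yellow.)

Answer: yellow

Derivation:
Cycle length = 32 + 5 + 38 = 75s
t = 36, phase_t = 36 mod 75 = 36
32 <= 36 < 37 (yellow end) → YELLOW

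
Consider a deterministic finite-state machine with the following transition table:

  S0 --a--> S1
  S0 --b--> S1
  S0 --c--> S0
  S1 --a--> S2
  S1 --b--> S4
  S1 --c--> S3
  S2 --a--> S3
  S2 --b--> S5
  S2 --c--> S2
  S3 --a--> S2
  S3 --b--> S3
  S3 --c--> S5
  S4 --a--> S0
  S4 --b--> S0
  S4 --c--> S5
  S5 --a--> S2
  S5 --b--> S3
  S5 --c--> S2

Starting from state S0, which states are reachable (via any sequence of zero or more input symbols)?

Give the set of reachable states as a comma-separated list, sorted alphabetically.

BFS from S0:
  visit S0: S0--a-->S1 (new), S0--b-->S1 (seen), S0--c-->S0 (seen)
  visit S1: S1--a-->S2 (new), S1--b-->S4 (new), S1--c-->S3 (new)
  visit S2: S2--a-->S3 (seen), S2--b-->S5 (new), S2--c-->S2 (seen)
  visit S4: S4--a-->S0 (seen), S4--b-->S0 (seen), S4--c-->S5 (seen)
  visit S3: S3--a-->S2 (seen), S3--b-->S3 (seen), S3--c-->S5 (seen)
  visit S5: S5--a-->S2 (seen), S5--b-->S3 (seen), S5--c-->S2 (seen)

Answer: S0, S1, S2, S3, S4, S5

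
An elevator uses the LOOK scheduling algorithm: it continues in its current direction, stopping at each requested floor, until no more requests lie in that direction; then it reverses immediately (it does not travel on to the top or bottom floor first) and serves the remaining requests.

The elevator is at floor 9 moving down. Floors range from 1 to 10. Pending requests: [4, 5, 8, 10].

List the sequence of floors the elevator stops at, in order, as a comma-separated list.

Current: 9, moving DOWN
Serve below first (descending): [8, 5, 4]
Then reverse, serve above (ascending): [10]

Answer: 8, 5, 4, 10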